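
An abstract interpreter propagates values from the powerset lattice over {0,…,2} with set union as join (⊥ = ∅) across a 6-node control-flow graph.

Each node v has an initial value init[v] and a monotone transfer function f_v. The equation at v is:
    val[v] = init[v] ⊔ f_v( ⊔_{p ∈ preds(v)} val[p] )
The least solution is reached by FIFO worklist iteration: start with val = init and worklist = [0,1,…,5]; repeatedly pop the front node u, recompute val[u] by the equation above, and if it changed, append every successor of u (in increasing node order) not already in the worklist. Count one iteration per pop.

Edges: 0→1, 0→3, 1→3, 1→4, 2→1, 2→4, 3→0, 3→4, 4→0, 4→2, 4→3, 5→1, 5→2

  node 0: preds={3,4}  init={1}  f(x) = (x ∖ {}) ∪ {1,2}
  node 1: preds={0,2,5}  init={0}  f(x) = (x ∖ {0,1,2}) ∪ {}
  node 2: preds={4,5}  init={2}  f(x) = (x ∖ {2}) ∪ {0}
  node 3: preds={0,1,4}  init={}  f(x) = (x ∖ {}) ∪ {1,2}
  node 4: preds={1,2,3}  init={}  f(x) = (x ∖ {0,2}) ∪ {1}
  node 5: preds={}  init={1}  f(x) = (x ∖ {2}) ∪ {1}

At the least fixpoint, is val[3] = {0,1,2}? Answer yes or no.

Iteration log — 11 steps:
  step 1. node 0  ⊔preds={}  new={1,2}  old={1}  +wl: 
  step 2. node 1  ⊔preds={1,2}  new={0}  stable
  step 3. node 2  ⊔preds={1}  new={0,1,2}  old={2}  +wl: 1
  step 4. node 3  ⊔preds={0,1,2}  new={0,1,2}  old={}  +wl: 0
  step 5. node 4  ⊔preds={0,1,2}  new={1}  old={}  +wl: 2,3
  step 6. node 5  ⊔preds={}  new={1}  stable
  step 7. node 1  ⊔preds={0,1,2}  new={0}  stable
  step 8. node 0  ⊔preds={0,1,2}  new={0,1,2}  old={1,2}  +wl: 1
  step 9. node 2  ⊔preds={1}  new={0,1,2}  stable
  step 10. node 3  ⊔preds={0,1,2}  new={0,1,2}  stable
  step 11. node 1  ⊔preds={0,1,2}  new={0}  stable

Least fixpoint reached:
  node 0: {0,1,2}
  node 1: {0}
  node 2: {0,1,2}
  node 3: {0,1,2}
  node 4: {1}
  node 5: {1}

yes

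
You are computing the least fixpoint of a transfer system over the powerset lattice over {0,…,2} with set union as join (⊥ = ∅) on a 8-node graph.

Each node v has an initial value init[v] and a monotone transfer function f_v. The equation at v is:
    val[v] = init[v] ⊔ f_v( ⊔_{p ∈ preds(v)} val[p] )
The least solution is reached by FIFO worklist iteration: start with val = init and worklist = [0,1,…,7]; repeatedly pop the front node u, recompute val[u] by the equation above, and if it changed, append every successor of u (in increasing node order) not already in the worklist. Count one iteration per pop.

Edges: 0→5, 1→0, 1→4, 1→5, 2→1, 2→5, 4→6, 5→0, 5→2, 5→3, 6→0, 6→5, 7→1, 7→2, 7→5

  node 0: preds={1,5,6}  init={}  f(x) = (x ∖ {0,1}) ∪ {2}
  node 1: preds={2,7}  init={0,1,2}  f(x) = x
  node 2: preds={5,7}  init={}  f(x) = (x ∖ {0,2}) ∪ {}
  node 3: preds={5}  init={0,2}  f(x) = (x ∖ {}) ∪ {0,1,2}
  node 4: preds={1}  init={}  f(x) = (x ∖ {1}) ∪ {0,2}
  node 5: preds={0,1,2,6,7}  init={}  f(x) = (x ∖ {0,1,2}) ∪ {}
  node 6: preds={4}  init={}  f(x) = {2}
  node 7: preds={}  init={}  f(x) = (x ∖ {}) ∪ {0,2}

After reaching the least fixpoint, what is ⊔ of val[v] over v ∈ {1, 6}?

Worklist (12 pops):
  #1 pop 0: in={0,1,2} → {2} (was {}); enqueue []
  #2 pop 1: in={} → {0,1,2} (no change)
  #3 pop 2: in={} → {} (no change)
  #4 pop 3: in={} → {0,1,2} (was {0,2}); enqueue []
  #5 pop 4: in={0,1,2} → {0,2} (was {}); enqueue []
  #6 pop 5: in={0,1,2} → {} (no change)
  #7 pop 6: in={0,2} → {2} (was {}); enqueue [0,5]
  #8 pop 7: in={} → {0,2} (was {}); enqueue [1,2]
  #9 pop 0: in={0,1,2} → {2} (no change)
  #10 pop 5: in={0,1,2} → {} (no change)
  #11 pop 1: in={0,2} → {0,1,2} (no change)
  #12 pop 2: in={0,2} → {} (no change)

Fixpoint:
  val[0] = {2}
  val[1] = {0,1,2}
  val[2] = {}
  val[3] = {0,1,2}
  val[4] = {0,2}
  val[5] = {}
  val[6] = {2}
  val[7] = {0,2}

{0,1,2}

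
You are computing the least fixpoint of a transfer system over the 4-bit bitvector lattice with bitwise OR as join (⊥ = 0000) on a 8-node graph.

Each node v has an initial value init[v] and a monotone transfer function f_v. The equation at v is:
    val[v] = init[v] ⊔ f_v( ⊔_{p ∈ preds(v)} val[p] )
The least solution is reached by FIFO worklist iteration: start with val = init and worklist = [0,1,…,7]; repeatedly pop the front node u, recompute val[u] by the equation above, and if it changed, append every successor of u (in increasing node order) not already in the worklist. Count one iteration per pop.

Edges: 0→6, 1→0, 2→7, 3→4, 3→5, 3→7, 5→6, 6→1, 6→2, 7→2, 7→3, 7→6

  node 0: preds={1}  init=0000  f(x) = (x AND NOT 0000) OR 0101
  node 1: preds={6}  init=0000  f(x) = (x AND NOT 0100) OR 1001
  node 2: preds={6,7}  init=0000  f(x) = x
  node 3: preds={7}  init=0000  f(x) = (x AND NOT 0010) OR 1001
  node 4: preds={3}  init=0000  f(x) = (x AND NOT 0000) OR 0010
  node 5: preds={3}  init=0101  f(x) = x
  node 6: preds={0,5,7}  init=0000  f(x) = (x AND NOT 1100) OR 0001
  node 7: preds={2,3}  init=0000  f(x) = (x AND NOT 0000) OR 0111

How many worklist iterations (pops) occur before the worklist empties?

Worklist (20 pops):
  #1 pop 0: in=0000 → 0101 (was 0000); enqueue []
  #2 pop 1: in=0000 → 1001 (was 0000); enqueue [0]
  #3 pop 2: in=0000 → 0000 (no change)
  #4 pop 3: in=0000 → 1001 (was 0000); enqueue []
  #5 pop 4: in=1001 → 1011 (was 0000); enqueue []
  #6 pop 5: in=1001 → 1101 (was 0101); enqueue []
  #7 pop 6: in=1101 → 0001 (was 0000); enqueue [1,2]
  #8 pop 7: in=1001 → 1111 (was 0000); enqueue [3,6]
  #9 pop 0: in=1001 → 1101 (was 0101); enqueue []
  #10 pop 1: in=0001 → 1001 (no change)
  #11 pop 2: in=1111 → 1111 (was 0000); enqueue [7]
  #12 pop 3: in=1111 → 1101 (was 1001); enqueue [4,5]
  #13 pop 6: in=1111 → 0011 (was 0001); enqueue [1,2]
  #14 pop 7: in=1111 → 1111 (no change)
  #15 pop 4: in=1101 → 1111 (was 1011); enqueue []
  #16 pop 5: in=1101 → 1101 (no change)
  #17 pop 1: in=0011 → 1011 (was 1001); enqueue [0]
  #18 pop 2: in=1111 → 1111 (no change)
  #19 pop 0: in=1011 → 1111 (was 1101); enqueue [6]
  #20 pop 6: in=1111 → 0011 (no change)

Fixpoint:
  val[0] = 1111
  val[1] = 1011
  val[2] = 1111
  val[3] = 1101
  val[4] = 1111
  val[5] = 1101
  val[6] = 0011
  val[7] = 1111

20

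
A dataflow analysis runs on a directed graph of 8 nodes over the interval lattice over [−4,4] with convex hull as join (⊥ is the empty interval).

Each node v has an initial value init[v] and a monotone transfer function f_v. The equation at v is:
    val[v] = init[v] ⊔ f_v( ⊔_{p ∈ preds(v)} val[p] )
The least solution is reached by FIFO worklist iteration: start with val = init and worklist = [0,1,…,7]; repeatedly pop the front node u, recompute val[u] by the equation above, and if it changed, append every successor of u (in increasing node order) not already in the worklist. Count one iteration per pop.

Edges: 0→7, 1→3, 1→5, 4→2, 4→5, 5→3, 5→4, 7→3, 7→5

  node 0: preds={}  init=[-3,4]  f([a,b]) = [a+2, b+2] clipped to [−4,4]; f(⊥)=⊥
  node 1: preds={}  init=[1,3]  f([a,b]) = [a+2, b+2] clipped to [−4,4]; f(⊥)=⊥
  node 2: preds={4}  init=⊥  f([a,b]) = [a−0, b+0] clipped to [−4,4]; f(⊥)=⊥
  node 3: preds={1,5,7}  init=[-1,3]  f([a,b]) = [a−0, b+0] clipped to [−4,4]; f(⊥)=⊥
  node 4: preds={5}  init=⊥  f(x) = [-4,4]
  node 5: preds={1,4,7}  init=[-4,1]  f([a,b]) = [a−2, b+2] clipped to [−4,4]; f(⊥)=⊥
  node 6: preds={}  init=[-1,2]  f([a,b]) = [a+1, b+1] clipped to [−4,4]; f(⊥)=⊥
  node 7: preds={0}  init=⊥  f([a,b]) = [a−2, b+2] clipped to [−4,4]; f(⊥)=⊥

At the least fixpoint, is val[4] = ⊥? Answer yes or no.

no

Worklist (12 pops):
  #1 pop 0: in=⊥ → [-3,4] (no change)
  #2 pop 1: in=⊥ → [1,3] (no change)
  #3 pop 2: in=⊥ → ⊥ (no change)
  #4 pop 3: in=[-4,3] → [-4,3] (was [-1,3]); enqueue []
  #5 pop 4: in=[-4,1] → [-4,4] (was ⊥); enqueue [2]
  #6 pop 5: in=[-4,4] → [-4,4] (was [-4,1]); enqueue [3,4]
  #7 pop 6: in=⊥ → [-1,2] (no change)
  #8 pop 7: in=[-3,4] → [-4,4] (was ⊥); enqueue [5]
  #9 pop 2: in=[-4,4] → [-4,4] (was ⊥); enqueue []
  #10 pop 3: in=[-4,4] → [-4,4] (was [-4,3]); enqueue []
  #11 pop 4: in=[-4,4] → [-4,4] (no change)
  #12 pop 5: in=[-4,4] → [-4,4] (no change)

Fixpoint:
  val[0] = [-3,4]
  val[1] = [1,3]
  val[2] = [-4,4]
  val[3] = [-4,4]
  val[4] = [-4,4]
  val[5] = [-4,4]
  val[6] = [-1,2]
  val[7] = [-4,4]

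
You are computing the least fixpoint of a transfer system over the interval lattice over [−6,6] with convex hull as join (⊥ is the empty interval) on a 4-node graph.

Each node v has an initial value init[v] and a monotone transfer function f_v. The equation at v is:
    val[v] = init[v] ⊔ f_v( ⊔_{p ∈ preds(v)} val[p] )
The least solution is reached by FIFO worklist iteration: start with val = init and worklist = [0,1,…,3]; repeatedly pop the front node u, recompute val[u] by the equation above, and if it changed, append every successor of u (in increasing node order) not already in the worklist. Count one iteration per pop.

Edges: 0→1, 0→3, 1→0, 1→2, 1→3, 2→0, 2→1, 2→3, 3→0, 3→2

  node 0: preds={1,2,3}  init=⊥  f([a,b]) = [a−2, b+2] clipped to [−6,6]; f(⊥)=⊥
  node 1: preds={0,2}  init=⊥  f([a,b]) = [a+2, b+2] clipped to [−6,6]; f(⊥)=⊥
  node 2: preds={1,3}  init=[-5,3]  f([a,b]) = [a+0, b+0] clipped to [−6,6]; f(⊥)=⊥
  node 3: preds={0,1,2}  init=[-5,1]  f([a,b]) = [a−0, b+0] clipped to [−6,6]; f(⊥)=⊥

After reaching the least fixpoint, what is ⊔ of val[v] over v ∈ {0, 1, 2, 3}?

Trace (10 dequeues):
  [1] u=0 | in [-5,3] | out [-6,5] | prev ⊥ | push {}
  [2] u=1 | in [-6,5] | out [-4,6] | prev ⊥ | push {0}
  [3] u=2 | in [-5,6] | out [-5,6] | prev [-5,3] | push {1}
  [4] u=3 | in [-6,6] | out [-6,6] | prev [-5,1] | push {2}
  [5] u=0 | in [-6,6] | out [-6,6] | prev [-6,5] | push {3}
  [6] u=1 | in [-6,6] | out [-4,6] | ==
  [7] u=2 | in [-6,6] | out [-6,6] | prev [-5,6] | push {0,1}
  [8] u=3 | in [-6,6] | out [-6,6] | ==
  [9] u=0 | in [-6,6] | out [-6,6] | ==
  [10] u=1 | in [-6,6] | out [-4,6] | ==

Converged values:
  [0] [-6,6]
  [1] [-4,6]
  [2] [-6,6]
  [3] [-6,6]

[-6,6]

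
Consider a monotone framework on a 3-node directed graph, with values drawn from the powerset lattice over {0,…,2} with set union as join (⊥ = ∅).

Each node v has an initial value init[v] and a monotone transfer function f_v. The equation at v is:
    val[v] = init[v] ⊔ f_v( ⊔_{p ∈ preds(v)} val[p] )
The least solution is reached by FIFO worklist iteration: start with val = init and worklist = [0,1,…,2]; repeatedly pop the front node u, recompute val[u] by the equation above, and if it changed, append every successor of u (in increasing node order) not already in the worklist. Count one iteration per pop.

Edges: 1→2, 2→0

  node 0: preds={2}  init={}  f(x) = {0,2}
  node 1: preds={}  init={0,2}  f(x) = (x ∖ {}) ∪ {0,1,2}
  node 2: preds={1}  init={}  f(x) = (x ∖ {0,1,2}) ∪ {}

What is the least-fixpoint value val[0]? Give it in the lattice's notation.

{0,2}

Trace (3 dequeues):
  [1] u=0 | in {} | out {0,2} | prev {} | push {}
  [2] u=1 | in {} | out {0,1,2} | prev {0,2} | push {}
  [3] u=2 | in {0,1,2} | out {} | ==

Converged values:
  [0] {0,2}
  [1] {0,1,2}
  [2] {}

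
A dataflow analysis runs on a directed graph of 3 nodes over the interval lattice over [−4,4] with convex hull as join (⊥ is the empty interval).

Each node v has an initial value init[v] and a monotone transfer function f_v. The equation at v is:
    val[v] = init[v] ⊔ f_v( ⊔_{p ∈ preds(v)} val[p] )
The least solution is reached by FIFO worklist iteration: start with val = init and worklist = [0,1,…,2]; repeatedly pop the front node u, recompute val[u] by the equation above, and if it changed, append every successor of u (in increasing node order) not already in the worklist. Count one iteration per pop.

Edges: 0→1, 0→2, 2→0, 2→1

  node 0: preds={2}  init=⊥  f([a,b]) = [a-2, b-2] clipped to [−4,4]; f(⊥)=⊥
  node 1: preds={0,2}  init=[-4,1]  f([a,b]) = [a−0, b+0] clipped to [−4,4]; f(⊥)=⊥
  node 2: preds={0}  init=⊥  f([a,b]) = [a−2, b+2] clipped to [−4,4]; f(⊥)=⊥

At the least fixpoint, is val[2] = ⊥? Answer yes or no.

Worklist (3 pops):
  #1 pop 0: in=⊥ → ⊥ (no change)
  #2 pop 1: in=⊥ → [-4,1] (no change)
  #3 pop 2: in=⊥ → ⊥ (no change)

Fixpoint:
  val[0] = ⊥
  val[1] = [-4,1]
  val[2] = ⊥

yes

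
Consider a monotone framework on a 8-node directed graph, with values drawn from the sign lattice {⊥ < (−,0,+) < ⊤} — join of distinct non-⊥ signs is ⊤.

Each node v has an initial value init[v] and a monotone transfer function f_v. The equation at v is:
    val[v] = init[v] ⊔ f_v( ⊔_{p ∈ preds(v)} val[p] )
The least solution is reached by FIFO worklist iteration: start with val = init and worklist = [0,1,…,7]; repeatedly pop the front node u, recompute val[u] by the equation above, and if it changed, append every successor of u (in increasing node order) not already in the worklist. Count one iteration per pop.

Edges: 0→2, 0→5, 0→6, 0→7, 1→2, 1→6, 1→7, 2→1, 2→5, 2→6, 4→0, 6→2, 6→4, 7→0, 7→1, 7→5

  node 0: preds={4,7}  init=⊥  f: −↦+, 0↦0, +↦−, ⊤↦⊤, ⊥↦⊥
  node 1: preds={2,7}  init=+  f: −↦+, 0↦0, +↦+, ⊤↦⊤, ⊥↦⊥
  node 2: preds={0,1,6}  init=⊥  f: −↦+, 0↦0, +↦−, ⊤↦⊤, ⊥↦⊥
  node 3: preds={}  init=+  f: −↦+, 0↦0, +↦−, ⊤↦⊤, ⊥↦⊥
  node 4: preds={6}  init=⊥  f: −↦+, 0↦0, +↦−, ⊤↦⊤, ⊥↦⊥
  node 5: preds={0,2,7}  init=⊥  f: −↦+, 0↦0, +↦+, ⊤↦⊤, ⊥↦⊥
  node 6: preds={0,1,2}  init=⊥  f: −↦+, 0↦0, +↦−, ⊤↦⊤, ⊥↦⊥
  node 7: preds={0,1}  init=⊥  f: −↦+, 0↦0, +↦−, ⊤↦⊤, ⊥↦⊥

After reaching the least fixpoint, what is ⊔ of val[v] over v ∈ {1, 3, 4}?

Worklist (20 pops):
  #1 pop 0: in=⊥ → ⊥ (no change)
  #2 pop 1: in=⊥ → + (no change)
  #3 pop 2: in=+ → − (was ⊥); enqueue [1]
  #4 pop 3: in=⊥ → + (no change)
  #5 pop 4: in=⊥ → ⊥ (no change)
  #6 pop 5: in=− → + (was ⊥); enqueue []
  #7 pop 6: in=⊤ → ⊤ (was ⊥); enqueue [2,4]
  #8 pop 7: in=+ → − (was ⊥); enqueue [0,5]
  #9 pop 1: in=− → + (no change)
  #10 pop 2: in=⊤ → ⊤ (was −); enqueue [1,6]
  #11 pop 4: in=⊤ → ⊤ (was ⊥); enqueue []
  #12 pop 0: in=⊤ → ⊤ (was ⊥); enqueue [2,7]
  #13 pop 5: in=⊤ → ⊤ (was +); enqueue []
  #14 pop 1: in=⊤ → ⊤ (was +); enqueue []
  #15 pop 6: in=⊤ → ⊤ (no change)
  #16 pop 2: in=⊤ → ⊤ (no change)
  #17 pop 7: in=⊤ → ⊤ (was −); enqueue [0,1,5]
  #18 pop 0: in=⊤ → ⊤ (no change)
  #19 pop 1: in=⊤ → ⊤ (no change)
  #20 pop 5: in=⊤ → ⊤ (no change)

Fixpoint:
  val[0] = ⊤
  val[1] = ⊤
  val[2] = ⊤
  val[3] = +
  val[4] = ⊤
  val[5] = ⊤
  val[6] = ⊤
  val[7] = ⊤

⊤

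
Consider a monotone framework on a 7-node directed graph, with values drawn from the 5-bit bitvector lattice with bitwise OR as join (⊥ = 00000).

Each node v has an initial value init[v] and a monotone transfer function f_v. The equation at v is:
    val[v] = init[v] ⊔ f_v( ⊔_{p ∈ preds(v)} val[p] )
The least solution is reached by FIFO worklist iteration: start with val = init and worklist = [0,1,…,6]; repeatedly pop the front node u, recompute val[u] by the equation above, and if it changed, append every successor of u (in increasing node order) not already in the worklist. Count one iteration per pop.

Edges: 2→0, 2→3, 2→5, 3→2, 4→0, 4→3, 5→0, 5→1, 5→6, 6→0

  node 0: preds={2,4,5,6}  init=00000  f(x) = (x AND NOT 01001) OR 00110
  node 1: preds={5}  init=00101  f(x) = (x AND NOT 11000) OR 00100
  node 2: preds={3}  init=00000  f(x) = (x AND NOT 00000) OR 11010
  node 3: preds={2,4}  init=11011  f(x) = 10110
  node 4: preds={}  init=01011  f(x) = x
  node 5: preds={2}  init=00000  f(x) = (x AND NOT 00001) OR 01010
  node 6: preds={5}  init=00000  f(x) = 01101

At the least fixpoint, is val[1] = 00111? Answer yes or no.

yes

Iteration log — 16 steps:
  step 1. node 0  ⊔preds=01011  new=00110  old=00000  +wl: 
  step 2. node 1  ⊔preds=00000  new=00101  stable
  step 3. node 2  ⊔preds=11011  new=11011  old=00000  +wl: 0
  step 4. node 3  ⊔preds=11011  new=11111  old=11011  +wl: 2
  step 5. node 4  ⊔preds=00000  new=01011  stable
  step 6. node 5  ⊔preds=11011  new=11010  old=00000  +wl: 1
  step 7. node 6  ⊔preds=11010  new=01101  old=00000  +wl: 
  step 8. node 0  ⊔preds=11111  new=10110  old=00110  +wl: 
  step 9. node 2  ⊔preds=11111  new=11111  old=11011  +wl: 0,3,5
  step 10. node 1  ⊔preds=11010  new=00111  old=00101  +wl: 
  step 11. node 0  ⊔preds=11111  new=10110  stable
  step 12. node 3  ⊔preds=11111  new=11111  stable
  step 13. node 5  ⊔preds=11111  new=11110  old=11010  +wl: 0,1,6
  step 14. node 0  ⊔preds=11111  new=10110  stable
  step 15. node 1  ⊔preds=11110  new=00111  stable
  step 16. node 6  ⊔preds=11110  new=01101  stable

Least fixpoint reached:
  node 0: 10110
  node 1: 00111
  node 2: 11111
  node 3: 11111
  node 4: 01011
  node 5: 11110
  node 6: 01101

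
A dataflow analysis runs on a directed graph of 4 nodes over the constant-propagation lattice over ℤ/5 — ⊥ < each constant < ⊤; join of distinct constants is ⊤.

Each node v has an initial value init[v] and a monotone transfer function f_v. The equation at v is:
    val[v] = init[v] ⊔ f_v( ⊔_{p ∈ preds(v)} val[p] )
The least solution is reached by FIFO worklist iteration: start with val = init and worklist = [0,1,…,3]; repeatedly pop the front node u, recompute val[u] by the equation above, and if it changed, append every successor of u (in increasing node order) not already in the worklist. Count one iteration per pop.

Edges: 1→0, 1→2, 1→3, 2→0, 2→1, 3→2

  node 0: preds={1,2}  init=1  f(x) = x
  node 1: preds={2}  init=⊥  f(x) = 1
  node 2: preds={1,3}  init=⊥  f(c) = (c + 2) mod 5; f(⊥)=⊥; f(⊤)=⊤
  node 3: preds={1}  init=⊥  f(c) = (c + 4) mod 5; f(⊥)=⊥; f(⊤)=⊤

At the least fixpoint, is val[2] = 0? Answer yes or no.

Trace (9 dequeues):
  [1] u=0 | in ⊥ | out 1 | ==
  [2] u=1 | in ⊥ | out 1 | prev ⊥ | push {0}
  [3] u=2 | in 1 | out 3 | prev ⊥ | push {1}
  [4] u=3 | in 1 | out 0 | prev ⊥ | push {2}
  [5] u=0 | in ⊤ | out ⊤ | prev 1 | push {}
  [6] u=1 | in 3 | out 1 | ==
  [7] u=2 | in ⊤ | out ⊤ | prev 3 | push {0,1}
  [8] u=0 | in ⊤ | out ⊤ | ==
  [9] u=1 | in ⊤ | out 1 | ==

Converged values:
  [0] ⊤
  [1] 1
  [2] ⊤
  [3] 0

no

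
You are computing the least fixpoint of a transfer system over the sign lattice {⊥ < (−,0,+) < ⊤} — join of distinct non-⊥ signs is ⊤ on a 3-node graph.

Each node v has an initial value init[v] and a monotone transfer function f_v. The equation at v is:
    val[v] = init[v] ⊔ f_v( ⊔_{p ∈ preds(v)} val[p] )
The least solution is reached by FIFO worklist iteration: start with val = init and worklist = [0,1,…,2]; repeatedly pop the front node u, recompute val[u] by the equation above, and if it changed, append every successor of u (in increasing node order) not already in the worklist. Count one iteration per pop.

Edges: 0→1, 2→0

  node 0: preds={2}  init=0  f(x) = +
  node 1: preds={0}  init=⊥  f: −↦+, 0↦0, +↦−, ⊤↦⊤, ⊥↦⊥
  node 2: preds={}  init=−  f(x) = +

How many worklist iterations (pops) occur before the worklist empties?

4

Worklist (4 pops):
  #1 pop 0: in=− → ⊤ (was 0); enqueue []
  #2 pop 1: in=⊤ → ⊤ (was ⊥); enqueue []
  #3 pop 2: in=⊥ → ⊤ (was −); enqueue [0]
  #4 pop 0: in=⊤ → ⊤ (no change)

Fixpoint:
  val[0] = ⊤
  val[1] = ⊤
  val[2] = ⊤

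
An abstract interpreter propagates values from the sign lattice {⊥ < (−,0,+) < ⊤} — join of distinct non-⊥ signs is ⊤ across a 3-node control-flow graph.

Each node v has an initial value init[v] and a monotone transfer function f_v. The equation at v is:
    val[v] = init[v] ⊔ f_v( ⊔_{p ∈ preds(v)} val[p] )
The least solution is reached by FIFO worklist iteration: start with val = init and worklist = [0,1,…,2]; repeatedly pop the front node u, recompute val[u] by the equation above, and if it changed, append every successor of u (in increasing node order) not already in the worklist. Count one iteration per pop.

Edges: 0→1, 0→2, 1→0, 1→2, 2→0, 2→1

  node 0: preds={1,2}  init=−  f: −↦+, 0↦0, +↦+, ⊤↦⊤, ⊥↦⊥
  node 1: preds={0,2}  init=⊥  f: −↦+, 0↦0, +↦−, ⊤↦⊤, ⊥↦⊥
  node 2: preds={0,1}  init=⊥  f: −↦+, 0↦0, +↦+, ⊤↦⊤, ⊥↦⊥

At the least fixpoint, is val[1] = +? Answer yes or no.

Trace (7 dequeues):
  [1] u=0 | in ⊥ | out − | ==
  [2] u=1 | in − | out + | prev ⊥ | push {0}
  [3] u=2 | in ⊤ | out ⊤ | prev ⊥ | push {1}
  [4] u=0 | in ⊤ | out ⊤ | prev − | push {2}
  [5] u=1 | in ⊤ | out ⊤ | prev + | push {0}
  [6] u=2 | in ⊤ | out ⊤ | ==
  [7] u=0 | in ⊤ | out ⊤ | ==

Converged values:
  [0] ⊤
  [1] ⊤
  [2] ⊤

no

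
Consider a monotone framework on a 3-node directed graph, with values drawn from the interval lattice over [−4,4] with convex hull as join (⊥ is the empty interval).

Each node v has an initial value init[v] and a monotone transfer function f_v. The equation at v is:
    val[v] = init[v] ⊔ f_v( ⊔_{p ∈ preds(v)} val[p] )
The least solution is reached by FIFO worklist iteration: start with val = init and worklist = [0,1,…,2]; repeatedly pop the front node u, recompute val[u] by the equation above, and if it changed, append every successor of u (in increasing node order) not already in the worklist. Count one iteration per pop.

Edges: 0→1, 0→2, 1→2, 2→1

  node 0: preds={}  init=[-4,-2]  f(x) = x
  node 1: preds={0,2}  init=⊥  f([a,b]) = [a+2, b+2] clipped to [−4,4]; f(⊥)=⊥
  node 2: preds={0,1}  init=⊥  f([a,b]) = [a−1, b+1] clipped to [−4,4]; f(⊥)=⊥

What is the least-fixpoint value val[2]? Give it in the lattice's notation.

Iteration log — 7 steps:
  step 1. node 0  ⊔preds=⊥  new=[-4,-2]  stable
  step 2. node 1  ⊔preds=[-4,-2]  new=[-2,0]  old=⊥  +wl: 
  step 3. node 2  ⊔preds=[-4,0]  new=[-4,1]  old=⊥  +wl: 1
  step 4. node 1  ⊔preds=[-4,1]  new=[-2,3]  old=[-2,0]  +wl: 2
  step 5. node 2  ⊔preds=[-4,3]  new=[-4,4]  old=[-4,1]  +wl: 1
  step 6. node 1  ⊔preds=[-4,4]  new=[-2,4]  old=[-2,3]  +wl: 2
  step 7. node 2  ⊔preds=[-4,4]  new=[-4,4]  stable

Least fixpoint reached:
  node 0: [-4,-2]
  node 1: [-2,4]
  node 2: [-4,4]

[-4,4]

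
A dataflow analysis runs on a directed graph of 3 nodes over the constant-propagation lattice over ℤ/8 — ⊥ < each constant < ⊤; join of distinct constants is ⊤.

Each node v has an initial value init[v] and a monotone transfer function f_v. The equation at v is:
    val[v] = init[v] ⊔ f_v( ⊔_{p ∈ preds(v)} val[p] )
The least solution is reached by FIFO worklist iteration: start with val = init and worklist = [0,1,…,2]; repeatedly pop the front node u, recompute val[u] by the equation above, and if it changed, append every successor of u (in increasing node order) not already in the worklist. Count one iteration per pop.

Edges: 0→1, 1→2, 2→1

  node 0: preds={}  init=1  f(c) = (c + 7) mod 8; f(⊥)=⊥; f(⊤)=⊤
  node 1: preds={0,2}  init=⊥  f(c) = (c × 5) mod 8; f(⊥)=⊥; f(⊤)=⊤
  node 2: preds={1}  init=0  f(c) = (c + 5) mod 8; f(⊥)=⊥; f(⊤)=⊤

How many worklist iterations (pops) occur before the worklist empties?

Worklist (4 pops):
  #1 pop 0: in=⊥ → 1 (no change)
  #2 pop 1: in=⊤ → ⊤ (was ⊥); enqueue []
  #3 pop 2: in=⊤ → ⊤ (was 0); enqueue [1]
  #4 pop 1: in=⊤ → ⊤ (no change)

Fixpoint:
  val[0] = 1
  val[1] = ⊤
  val[2] = ⊤

4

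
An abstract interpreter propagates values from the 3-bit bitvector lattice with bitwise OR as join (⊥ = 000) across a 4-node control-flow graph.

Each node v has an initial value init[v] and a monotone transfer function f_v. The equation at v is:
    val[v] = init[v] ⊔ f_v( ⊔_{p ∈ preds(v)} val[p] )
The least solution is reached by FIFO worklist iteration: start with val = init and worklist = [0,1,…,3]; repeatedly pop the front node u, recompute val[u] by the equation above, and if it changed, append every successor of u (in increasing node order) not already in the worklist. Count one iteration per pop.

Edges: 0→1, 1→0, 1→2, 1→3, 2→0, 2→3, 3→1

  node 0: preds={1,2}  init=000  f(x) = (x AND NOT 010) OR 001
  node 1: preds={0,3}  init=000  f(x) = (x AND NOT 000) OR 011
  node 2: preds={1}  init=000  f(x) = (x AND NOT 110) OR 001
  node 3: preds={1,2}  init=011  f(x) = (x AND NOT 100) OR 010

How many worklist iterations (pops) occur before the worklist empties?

Trace (5 dequeues):
  [1] u=0 | in 000 | out 001 | prev 000 | push {}
  [2] u=1 | in 011 | out 011 | prev 000 | push {0}
  [3] u=2 | in 011 | out 001 | prev 000 | push {}
  [4] u=3 | in 011 | out 011 | ==
  [5] u=0 | in 011 | out 001 | ==

Converged values:
  [0] 001
  [1] 011
  [2] 001
  [3] 011

5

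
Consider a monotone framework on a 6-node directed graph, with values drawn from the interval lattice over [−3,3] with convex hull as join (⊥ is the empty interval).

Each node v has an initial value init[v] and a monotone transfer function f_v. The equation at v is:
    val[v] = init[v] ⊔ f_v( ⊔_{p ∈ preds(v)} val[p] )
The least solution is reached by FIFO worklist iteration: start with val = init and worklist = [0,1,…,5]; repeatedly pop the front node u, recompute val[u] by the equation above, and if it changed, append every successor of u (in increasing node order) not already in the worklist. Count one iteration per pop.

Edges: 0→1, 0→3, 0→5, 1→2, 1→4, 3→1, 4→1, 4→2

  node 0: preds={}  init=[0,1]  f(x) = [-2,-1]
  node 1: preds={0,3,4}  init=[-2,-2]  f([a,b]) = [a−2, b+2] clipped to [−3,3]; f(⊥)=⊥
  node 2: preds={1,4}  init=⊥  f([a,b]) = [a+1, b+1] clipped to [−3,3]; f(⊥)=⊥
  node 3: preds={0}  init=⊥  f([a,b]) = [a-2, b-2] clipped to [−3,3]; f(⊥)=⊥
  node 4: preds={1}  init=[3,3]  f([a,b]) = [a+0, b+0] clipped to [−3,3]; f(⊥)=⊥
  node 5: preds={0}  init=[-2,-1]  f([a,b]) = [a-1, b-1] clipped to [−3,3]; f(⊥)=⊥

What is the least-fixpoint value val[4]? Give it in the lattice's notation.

Worklist (8 pops):
  #1 pop 0: in=⊥ → [-2,1] (was [0,1]); enqueue []
  #2 pop 1: in=[-2,3] → [-3,3] (was [-2,-2]); enqueue []
  #3 pop 2: in=[-3,3] → [-2,3] (was ⊥); enqueue []
  #4 pop 3: in=[-2,1] → [-3,-1] (was ⊥); enqueue [1]
  #5 pop 4: in=[-3,3] → [-3,3] (was [3,3]); enqueue [2]
  #6 pop 5: in=[-2,1] → [-3,0] (was [-2,-1]); enqueue []
  #7 pop 1: in=[-3,3] → [-3,3] (no change)
  #8 pop 2: in=[-3,3] → [-2,3] (no change)

Fixpoint:
  val[0] = [-2,1]
  val[1] = [-3,3]
  val[2] = [-2,3]
  val[3] = [-3,-1]
  val[4] = [-3,3]
  val[5] = [-3,0]

[-3,3]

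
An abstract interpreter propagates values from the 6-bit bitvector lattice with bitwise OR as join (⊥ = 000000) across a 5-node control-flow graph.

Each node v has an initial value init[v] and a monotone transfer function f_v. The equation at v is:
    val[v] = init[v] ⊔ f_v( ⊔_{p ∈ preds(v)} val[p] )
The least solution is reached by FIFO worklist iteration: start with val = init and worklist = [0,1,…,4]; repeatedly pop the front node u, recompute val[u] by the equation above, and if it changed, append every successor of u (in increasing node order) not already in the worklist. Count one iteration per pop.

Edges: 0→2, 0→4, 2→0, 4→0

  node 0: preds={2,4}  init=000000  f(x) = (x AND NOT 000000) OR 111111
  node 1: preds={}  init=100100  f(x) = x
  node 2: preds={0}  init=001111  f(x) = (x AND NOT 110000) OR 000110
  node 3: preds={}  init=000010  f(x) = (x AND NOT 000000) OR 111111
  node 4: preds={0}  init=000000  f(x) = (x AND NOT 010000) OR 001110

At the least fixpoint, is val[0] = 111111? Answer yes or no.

yes

Trace (6 dequeues):
  [1] u=0 | in 001111 | out 111111 | prev 000000 | push {}
  [2] u=1 | in 000000 | out 100100 | ==
  [3] u=2 | in 111111 | out 001111 | ==
  [4] u=3 | in 000000 | out 111111 | prev 000010 | push {}
  [5] u=4 | in 111111 | out 101111 | prev 000000 | push {0}
  [6] u=0 | in 101111 | out 111111 | ==

Converged values:
  [0] 111111
  [1] 100100
  [2] 001111
  [3] 111111
  [4] 101111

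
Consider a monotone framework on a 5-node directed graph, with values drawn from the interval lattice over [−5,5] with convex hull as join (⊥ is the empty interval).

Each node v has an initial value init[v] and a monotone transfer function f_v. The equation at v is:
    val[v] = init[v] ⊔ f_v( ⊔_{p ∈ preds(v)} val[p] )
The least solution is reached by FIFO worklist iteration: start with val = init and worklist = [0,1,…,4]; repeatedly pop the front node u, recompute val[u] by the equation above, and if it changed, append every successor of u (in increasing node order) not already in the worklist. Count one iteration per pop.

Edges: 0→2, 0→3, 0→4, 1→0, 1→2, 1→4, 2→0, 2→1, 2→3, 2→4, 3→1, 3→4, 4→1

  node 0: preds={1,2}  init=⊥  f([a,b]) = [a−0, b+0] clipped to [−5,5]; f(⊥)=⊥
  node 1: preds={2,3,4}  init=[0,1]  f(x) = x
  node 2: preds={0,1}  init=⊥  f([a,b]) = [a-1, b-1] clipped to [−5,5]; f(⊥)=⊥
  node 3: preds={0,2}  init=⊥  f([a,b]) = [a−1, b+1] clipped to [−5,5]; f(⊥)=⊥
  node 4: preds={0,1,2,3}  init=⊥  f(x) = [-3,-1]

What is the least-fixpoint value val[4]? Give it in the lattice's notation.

Trace (39 dequeues):
  [1] u=0 | in [0,1] | out [0,1] | prev ⊥ | push {}
  [2] u=1 | in ⊥ | out [0,1] | ==
  [3] u=2 | in [0,1] | out [-1,0] | prev ⊥ | push {0,1}
  [4] u=3 | in [-1,1] | out [-2,2] | prev ⊥ | push {}
  [5] u=4 | in [-2,2] | out [-3,-1] | prev ⊥ | push {}
  [6] u=0 | in [-1,1] | out [-1,1] | prev [0,1] | push {2,3,4}
  [7] u=1 | in [-3,2] | out [-3,2] | prev [0,1] | push {0}
  [8] u=2 | in [-3,2] | out [-4,1] | prev [-1,0] | push {1}
  [9] u=3 | in [-4,1] | out [-5,2] | prev [-2,2] | push {}
  [10] u=4 | in [-5,2] | out [-3,-1] | ==
  [11] u=0 | in [-4,2] | out [-4,2] | prev [-1,1] | push {2,3,4}
  [12] u=1 | in [-5,2] | out [-5,2] | prev [-3,2] | push {0}
  [13] u=2 | in [-5,2] | out [-5,1] | prev [-4,1] | push {1}
  [14] u=3 | in [-5,2] | out [-5,3] | prev [-5,2] | push {}
  [15] u=4 | in [-5,3] | out [-3,-1] | ==
  [16] u=0 | in [-5,2] | out [-5,2] | prev [-4,2] | push {2,3,4}
  [17] u=1 | in [-5,3] | out [-5,3] | prev [-5,2] | push {0}
  [18] u=2 | in [-5,3] | out [-5,2] | prev [-5,1] | push {1}
  [19] u=3 | in [-5,2] | out [-5,3] | ==
  [20] u=4 | in [-5,3] | out [-3,-1] | ==
  [21] u=0 | in [-5,3] | out [-5,3] | prev [-5,2] | push {2,3,4}
  [22] u=1 | in [-5,3] | out [-5,3] | ==
  [23] u=2 | in [-5,3] | out [-5,2] | ==
  [24] u=3 | in [-5,3] | out [-5,4] | prev [-5,3] | push {1}
  [25] u=4 | in [-5,4] | out [-3,-1] | ==
  [26] u=1 | in [-5,4] | out [-5,4] | prev [-5,3] | push {0,2,4}
  [27] u=0 | in [-5,4] | out [-5,4] | prev [-5,3] | push {3}
  [28] u=2 | in [-5,4] | out [-5,3] | prev [-5,2] | push {0,1}
  [29] u=4 | in [-5,4] | out [-3,-1] | ==
  [30] u=3 | in [-5,4] | out [-5,5] | prev [-5,4] | push {4}
  [31] u=0 | in [-5,4] | out [-5,4] | ==
  [32] u=1 | in [-5,5] | out [-5,5] | prev [-5,4] | push {0,2}
  [33] u=4 | in [-5,5] | out [-3,-1] | ==
  [34] u=0 | in [-5,5] | out [-5,5] | prev [-5,4] | push {3,4}
  [35] u=2 | in [-5,5] | out [-5,4] | prev [-5,3] | push {0,1}
  [36] u=3 | in [-5,5] | out [-5,5] | ==
  [37] u=4 | in [-5,5] | out [-3,-1] | ==
  [38] u=0 | in [-5,5] | out [-5,5] | ==
  [39] u=1 | in [-5,5] | out [-5,5] | ==

Converged values:
  [0] [-5,5]
  [1] [-5,5]
  [2] [-5,4]
  [3] [-5,5]
  [4] [-3,-1]

[-3,-1]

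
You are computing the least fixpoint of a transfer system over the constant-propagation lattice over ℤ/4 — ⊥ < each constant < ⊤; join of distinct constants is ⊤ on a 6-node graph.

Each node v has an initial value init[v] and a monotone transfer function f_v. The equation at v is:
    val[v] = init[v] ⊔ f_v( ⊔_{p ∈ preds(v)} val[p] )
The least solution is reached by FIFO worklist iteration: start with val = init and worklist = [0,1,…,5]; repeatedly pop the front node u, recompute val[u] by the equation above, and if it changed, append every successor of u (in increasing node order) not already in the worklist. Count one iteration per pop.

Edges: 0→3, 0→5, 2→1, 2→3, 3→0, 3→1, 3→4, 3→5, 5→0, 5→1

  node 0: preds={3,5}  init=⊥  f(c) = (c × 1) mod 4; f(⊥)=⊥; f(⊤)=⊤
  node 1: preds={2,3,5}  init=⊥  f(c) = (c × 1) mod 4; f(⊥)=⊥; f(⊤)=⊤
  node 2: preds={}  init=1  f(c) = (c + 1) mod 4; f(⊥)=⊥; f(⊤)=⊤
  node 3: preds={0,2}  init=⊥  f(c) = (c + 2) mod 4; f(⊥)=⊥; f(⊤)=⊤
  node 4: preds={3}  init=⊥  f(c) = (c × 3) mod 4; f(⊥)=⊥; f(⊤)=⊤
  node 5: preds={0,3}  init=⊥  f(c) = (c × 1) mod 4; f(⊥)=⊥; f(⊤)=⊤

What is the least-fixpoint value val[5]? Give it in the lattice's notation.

⊤

Trace (15 dequeues):
  [1] u=0 | in ⊥ | out ⊥ | ==
  [2] u=1 | in 1 | out 1 | prev ⊥ | push {}
  [3] u=2 | in ⊥ | out 1 | ==
  [4] u=3 | in 1 | out 3 | prev ⊥ | push {0,1}
  [5] u=4 | in 3 | out 1 | prev ⊥ | push {}
  [6] u=5 | in 3 | out 3 | prev ⊥ | push {}
  [7] u=0 | in 3 | out 3 | prev ⊥ | push {3,5}
  [8] u=1 | in ⊤ | out ⊤ | prev 1 | push {}
  [9] u=3 | in ⊤ | out ⊤ | prev 3 | push {0,1,4}
  [10] u=5 | in ⊤ | out ⊤ | prev 3 | push {}
  [11] u=0 | in ⊤ | out ⊤ | prev 3 | push {3,5}
  [12] u=1 | in ⊤ | out ⊤ | ==
  [13] u=4 | in ⊤ | out ⊤ | prev 1 | push {}
  [14] u=3 | in ⊤ | out ⊤ | ==
  [15] u=5 | in ⊤ | out ⊤ | ==

Converged values:
  [0] ⊤
  [1] ⊤
  [2] 1
  [3] ⊤
  [4] ⊤
  [5] ⊤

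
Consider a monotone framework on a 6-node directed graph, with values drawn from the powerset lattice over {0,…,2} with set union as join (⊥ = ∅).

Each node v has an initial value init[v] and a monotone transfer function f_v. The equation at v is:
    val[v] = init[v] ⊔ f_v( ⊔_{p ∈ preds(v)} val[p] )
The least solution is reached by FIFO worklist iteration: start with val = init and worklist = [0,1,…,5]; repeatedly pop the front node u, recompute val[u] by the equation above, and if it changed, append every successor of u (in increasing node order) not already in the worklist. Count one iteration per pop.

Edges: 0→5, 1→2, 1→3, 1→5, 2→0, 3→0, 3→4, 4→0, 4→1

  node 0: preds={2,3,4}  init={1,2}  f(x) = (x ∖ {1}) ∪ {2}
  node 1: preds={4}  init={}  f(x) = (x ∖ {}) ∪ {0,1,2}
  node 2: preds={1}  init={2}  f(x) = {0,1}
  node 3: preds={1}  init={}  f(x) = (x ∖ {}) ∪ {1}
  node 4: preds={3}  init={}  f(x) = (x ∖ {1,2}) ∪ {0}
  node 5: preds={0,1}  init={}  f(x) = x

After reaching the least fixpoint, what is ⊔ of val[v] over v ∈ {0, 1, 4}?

Iteration log — 9 steps:
  step 1. node 0  ⊔preds={2}  new={1,2}  stable
  step 2. node 1  ⊔preds={}  new={0,1,2}  old={}  +wl: 
  step 3. node 2  ⊔preds={0,1,2}  new={0,1,2}  old={2}  +wl: 0
  step 4. node 3  ⊔preds={0,1,2}  new={0,1,2}  old={}  +wl: 
  step 5. node 4  ⊔preds={0,1,2}  new={0}  old={}  +wl: 1
  step 6. node 5  ⊔preds={0,1,2}  new={0,1,2}  old={}  +wl: 
  step 7. node 0  ⊔preds={0,1,2}  new={0,1,2}  old={1,2}  +wl: 5
  step 8. node 1  ⊔preds={0}  new={0,1,2}  stable
  step 9. node 5  ⊔preds={0,1,2}  new={0,1,2}  stable

Least fixpoint reached:
  node 0: {0,1,2}
  node 1: {0,1,2}
  node 2: {0,1,2}
  node 3: {0,1,2}
  node 4: {0}
  node 5: {0,1,2}

{0,1,2}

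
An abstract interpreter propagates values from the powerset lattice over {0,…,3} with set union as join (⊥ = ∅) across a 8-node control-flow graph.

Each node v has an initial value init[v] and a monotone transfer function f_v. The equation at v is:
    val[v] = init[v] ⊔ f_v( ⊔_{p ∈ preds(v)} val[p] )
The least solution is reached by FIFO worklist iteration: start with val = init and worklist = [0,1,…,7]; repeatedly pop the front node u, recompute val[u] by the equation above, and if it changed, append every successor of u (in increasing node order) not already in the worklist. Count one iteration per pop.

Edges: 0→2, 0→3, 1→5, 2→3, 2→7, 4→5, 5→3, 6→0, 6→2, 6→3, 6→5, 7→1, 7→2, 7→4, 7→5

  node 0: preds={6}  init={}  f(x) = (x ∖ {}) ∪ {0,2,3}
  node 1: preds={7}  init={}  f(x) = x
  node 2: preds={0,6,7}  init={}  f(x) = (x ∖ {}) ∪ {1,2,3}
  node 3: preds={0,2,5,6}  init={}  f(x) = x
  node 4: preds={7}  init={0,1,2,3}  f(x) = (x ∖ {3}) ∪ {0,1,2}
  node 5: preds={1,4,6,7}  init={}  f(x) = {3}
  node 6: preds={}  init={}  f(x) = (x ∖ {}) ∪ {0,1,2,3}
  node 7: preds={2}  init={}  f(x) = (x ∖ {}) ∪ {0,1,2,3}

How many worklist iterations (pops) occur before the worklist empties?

16

Trace (16 dequeues):
  [1] u=0 | in {} | out {0,2,3} | prev {} | push {}
  [2] u=1 | in {} | out {} | ==
  [3] u=2 | in {0,2,3} | out {0,1,2,3} | prev {} | push {}
  [4] u=3 | in {0,1,2,3} | out {0,1,2,3} | prev {} | push {}
  [5] u=4 | in {} | out {0,1,2,3} | ==
  [6] u=5 | in {0,1,2,3} | out {3} | prev {} | push {3}
  [7] u=6 | in {} | out {0,1,2,3} | prev {} | push {0,2,5}
  [8] u=7 | in {0,1,2,3} | out {0,1,2,3} | prev {} | push {1,4}
  [9] u=3 | in {0,1,2,3} | out {0,1,2,3} | ==
  [10] u=0 | in {0,1,2,3} | out {0,1,2,3} | prev {0,2,3} | push {3}
  [11] u=2 | in {0,1,2,3} | out {0,1,2,3} | ==
  [12] u=5 | in {0,1,2,3} | out {3} | ==
  [13] u=1 | in {0,1,2,3} | out {0,1,2,3} | prev {} | push {5}
  [14] u=4 | in {0,1,2,3} | out {0,1,2,3} | ==
  [15] u=3 | in {0,1,2,3} | out {0,1,2,3} | ==
  [16] u=5 | in {0,1,2,3} | out {3} | ==

Converged values:
  [0] {0,1,2,3}
  [1] {0,1,2,3}
  [2] {0,1,2,3}
  [3] {0,1,2,3}
  [4] {0,1,2,3}
  [5] {3}
  [6] {0,1,2,3}
  [7] {0,1,2,3}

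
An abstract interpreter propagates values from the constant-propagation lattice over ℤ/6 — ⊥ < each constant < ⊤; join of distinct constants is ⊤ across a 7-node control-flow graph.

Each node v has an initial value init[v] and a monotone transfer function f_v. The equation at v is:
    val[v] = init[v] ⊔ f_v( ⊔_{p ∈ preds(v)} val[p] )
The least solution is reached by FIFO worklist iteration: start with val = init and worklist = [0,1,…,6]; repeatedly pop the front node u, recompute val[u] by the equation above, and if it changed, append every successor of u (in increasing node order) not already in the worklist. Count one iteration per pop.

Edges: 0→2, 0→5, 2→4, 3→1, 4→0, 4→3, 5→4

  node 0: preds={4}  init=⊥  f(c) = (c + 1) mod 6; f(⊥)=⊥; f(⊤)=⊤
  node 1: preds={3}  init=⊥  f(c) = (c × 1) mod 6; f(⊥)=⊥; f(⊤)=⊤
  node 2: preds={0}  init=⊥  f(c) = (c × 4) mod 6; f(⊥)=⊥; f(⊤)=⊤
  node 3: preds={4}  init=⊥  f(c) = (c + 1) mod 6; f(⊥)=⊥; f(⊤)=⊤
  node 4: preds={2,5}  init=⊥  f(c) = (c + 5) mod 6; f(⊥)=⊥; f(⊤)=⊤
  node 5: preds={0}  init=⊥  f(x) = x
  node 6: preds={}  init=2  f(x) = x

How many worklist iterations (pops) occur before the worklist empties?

7

Trace (7 dequeues):
  [1] u=0 | in ⊥ | out ⊥ | ==
  [2] u=1 | in ⊥ | out ⊥ | ==
  [3] u=2 | in ⊥ | out ⊥ | ==
  [4] u=3 | in ⊥ | out ⊥ | ==
  [5] u=4 | in ⊥ | out ⊥ | ==
  [6] u=5 | in ⊥ | out ⊥ | ==
  [7] u=6 | in ⊥ | out 2 | ==

Converged values:
  [0] ⊥
  [1] ⊥
  [2] ⊥
  [3] ⊥
  [4] ⊥
  [5] ⊥
  [6] 2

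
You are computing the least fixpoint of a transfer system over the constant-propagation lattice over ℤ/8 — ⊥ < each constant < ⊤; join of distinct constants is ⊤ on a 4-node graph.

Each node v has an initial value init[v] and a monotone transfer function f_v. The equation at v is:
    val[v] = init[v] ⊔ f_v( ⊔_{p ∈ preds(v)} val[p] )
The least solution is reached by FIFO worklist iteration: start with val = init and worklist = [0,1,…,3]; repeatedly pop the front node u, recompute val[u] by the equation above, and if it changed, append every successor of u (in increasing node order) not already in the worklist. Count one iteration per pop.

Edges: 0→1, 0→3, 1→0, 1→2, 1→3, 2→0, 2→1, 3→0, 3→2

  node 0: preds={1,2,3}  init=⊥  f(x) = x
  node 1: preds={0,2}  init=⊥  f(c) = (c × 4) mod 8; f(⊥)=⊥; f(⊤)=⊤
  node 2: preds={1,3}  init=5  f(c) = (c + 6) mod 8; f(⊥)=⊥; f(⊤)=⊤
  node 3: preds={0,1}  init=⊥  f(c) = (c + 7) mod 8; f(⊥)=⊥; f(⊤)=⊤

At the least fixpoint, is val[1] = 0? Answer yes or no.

no

Iteration log — 9 steps:
  step 1. node 0  ⊔preds=5  new=5  old=⊥  +wl: 
  step 2. node 1  ⊔preds=5  new=4  old=⊥  +wl: 0
  step 3. node 2  ⊔preds=4  new=⊤  old=5  +wl: 1
  step 4. node 3  ⊔preds=⊤  new=⊤  old=⊥  +wl: 2
  step 5. node 0  ⊔preds=⊤  new=⊤  old=5  +wl: 3
  step 6. node 1  ⊔preds=⊤  new=⊤  old=4  +wl: 0
  step 7. node 2  ⊔preds=⊤  new=⊤  stable
  step 8. node 3  ⊔preds=⊤  new=⊤  stable
  step 9. node 0  ⊔preds=⊤  new=⊤  stable

Least fixpoint reached:
  node 0: ⊤
  node 1: ⊤
  node 2: ⊤
  node 3: ⊤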